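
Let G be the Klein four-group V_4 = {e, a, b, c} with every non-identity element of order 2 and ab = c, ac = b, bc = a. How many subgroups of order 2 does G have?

|G| = 4 and 2 | 4, so subgroups of order 2 are possible by Lagrange.
The subgroups of order 2 are: {e, a}; {e, b}; {e, c}.
So G has 3 subgroups of order 2.

3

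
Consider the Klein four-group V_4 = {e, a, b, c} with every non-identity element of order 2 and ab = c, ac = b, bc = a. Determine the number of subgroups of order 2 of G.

3

|G| = 4 and 2 | 4, so subgroups of order 2 are possible by Lagrange.
The subgroups of order 2 are: {e, a}; {e, b}; {e, c}.
So G has 3 subgroups of order 2.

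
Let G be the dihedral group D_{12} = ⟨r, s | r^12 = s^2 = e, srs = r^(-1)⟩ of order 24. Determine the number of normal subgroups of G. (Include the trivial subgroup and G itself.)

G has 34 subgroups. Checking conjugation-invariance by order — order 1: 1/1 normal; order 2: 1/13 normal; order 3: 1/1 normal; order 4: 1/7 normal; order 6: 1/5 normal; order 8: 0/3 normal; order 12: 3/3 normal; order 24: 1/1 normal.
Total normal subgroups: 9.

9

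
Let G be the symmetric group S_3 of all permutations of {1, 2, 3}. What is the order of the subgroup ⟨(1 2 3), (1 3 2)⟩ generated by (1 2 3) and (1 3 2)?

3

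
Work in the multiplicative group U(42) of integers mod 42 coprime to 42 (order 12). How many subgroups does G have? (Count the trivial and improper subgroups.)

10

|G| = 12, so by Lagrange every subgroup order divides 12. Divisors: 1, 2, 3, 4, 6, 12.
Subgroups by order — order 1: 1; order 2: 3; order 3: 1; order 4: 1; order 6: 3; order 12: 1.
Total: 1 + 3 + 1 + 1 + 3 + 1 = 10.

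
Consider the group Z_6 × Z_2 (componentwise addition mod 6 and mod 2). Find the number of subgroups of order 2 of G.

3

|G| = 12 and 2 | 12, so subgroups of order 2 are possible by Lagrange.
The subgroups of order 2 are: {(0,0), (0,1)}; {(0,0), (3,0)}; {(0,0), (3,1)}.
So G has 3 subgroups of order 2.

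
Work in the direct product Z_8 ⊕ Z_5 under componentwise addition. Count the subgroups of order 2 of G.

1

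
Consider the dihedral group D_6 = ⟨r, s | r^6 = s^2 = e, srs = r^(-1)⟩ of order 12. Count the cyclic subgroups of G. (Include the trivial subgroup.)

10

A cyclic subgroup of order d is generated by each of its φ(d) elements of order d, so the cyclic subgroups of order d number (#elements of order d)/φ(d).
Cyclic subgroups by order — order 1: 1; order 2: 7; order 3: 1; order 6: 1.
Total: 10.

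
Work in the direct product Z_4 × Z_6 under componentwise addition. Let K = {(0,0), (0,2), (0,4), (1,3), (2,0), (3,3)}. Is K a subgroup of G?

Closure fails: (1,3) + (0,2) = (1,5) ∉ K. So K is not a subgroup.

No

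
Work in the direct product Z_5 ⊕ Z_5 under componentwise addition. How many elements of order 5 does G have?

An element (a,b) has order lcm(ord(a), ord(b)); count pairs with lcm equal to 5.
Enumerating gives 24 such elements.

24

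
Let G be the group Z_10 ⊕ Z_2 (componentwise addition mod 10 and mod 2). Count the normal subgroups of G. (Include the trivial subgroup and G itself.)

G is abelian, so every subgroup is normal.
G has 10 subgroups in total, hence 10 normal subgroups.

10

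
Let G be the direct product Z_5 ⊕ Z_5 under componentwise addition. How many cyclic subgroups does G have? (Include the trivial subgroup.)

7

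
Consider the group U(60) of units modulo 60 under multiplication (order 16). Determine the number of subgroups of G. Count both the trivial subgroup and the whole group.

|G| = 16, so by Lagrange every subgroup order divides 16. Divisors: 1, 2, 4, 8, 16.
Subgroups by order — order 1: 1; order 2: 7; order 4: 11; order 8: 7; order 16: 1.
Total: 1 + 7 + 11 + 7 + 1 = 27.

27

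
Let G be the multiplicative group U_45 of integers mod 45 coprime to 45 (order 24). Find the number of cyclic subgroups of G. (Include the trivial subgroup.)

12

Each element a generates a cyclic subgroup ⟨a⟩; distinct elements may generate the same one (a cyclic group of order d has φ(d) generators).
Cyclic subgroups by order — order 1: 1; order 2: 3; order 3: 1; order 4: 2; order 6: 3; order 12: 2.
Total: 12.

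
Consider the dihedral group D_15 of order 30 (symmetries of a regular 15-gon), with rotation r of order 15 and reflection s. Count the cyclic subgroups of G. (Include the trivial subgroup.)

A cyclic subgroup of order d is generated by each of its φ(d) elements of order d, so the cyclic subgroups of order d number (#elements of order d)/φ(d).
Cyclic subgroups by order — order 1: 1; order 2: 15; order 3: 1; order 5: 1; order 15: 1.
Total: 19.

19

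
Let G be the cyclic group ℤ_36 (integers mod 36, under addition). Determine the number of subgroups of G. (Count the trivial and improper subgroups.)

A cyclic group of order 36 has exactly one subgroup for each divisor of 36.
Divisors of 36: 1, 2, 3, 4, 6, 9, 12, 18, 36.
So ℤ_36 has 9 subgroups.

9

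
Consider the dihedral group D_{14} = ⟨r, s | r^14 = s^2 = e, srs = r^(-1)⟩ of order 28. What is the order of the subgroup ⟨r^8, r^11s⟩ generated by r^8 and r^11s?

14

|⟨r^8⟩| = 7 and |⟨r^11s⟩| = 2, so |H| is a multiple of lcm(7, 2) = 14 and divides |G| = 28.
Closing under the operation: H = {e, r^2, r^4, r^6, r^8, r^10, r^12, rs, r^3s, r^5s, r^7s, r^9s, r^11s, r^13s}, so |H| = 14.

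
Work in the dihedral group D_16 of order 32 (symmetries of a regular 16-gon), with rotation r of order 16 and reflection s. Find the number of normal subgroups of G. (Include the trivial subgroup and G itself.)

8

G has 36 subgroups. Checking conjugation-invariance by order — order 1: 1/1 normal; order 2: 1/17 normal; order 4: 1/9 normal; order 8: 1/5 normal; order 16: 3/3 normal; order 32: 1/1 normal.
Total normal subgroups: 8.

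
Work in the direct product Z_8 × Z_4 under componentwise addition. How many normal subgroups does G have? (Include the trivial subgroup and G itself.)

G is abelian, so every subgroup is normal.
G has 22 subgroups in total, hence 22 normal subgroups.

22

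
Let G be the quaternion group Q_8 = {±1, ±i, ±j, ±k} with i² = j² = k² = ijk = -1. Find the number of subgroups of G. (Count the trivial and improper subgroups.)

6

|G| = 8, so by Lagrange every subgroup order divides 8. Divisors: 1, 2, 4, 8.
Subgroups by order — order 1: 1; order 2: 1; order 4: 3; order 8: 1.
Total: 1 + 1 + 3 + 1 = 6.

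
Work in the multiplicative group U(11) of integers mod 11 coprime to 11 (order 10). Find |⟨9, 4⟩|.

5

|⟨9⟩| = 5 and |⟨4⟩| = 5, so |H| is a multiple of lcm(5, 5) = 5 and divides |G| = 10.
Closing under the operation: H = {1, 3, 4, 5, 9}, so |H| = 5.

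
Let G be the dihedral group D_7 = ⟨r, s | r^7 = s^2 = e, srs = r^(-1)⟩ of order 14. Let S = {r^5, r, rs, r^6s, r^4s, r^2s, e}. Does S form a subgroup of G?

No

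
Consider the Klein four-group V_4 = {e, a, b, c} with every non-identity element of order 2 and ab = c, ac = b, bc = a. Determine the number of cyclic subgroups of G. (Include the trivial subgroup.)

A cyclic subgroup of order d is generated by each of its φ(d) elements of order d, so the cyclic subgroups of order d number (#elements of order d)/φ(d).
Cyclic subgroups by order — order 1: 1; order 2: 3.
Total: 4.

4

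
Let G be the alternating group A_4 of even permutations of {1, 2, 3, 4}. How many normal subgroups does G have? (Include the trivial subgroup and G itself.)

3

G has 10 subgroups. Checking conjugation-invariance by order — order 1: 1/1 normal; order 2: 0/3 normal; order 3: 0/4 normal; order 4: 1/1 normal; order 12: 1/1 normal.
Total normal subgroups: 3.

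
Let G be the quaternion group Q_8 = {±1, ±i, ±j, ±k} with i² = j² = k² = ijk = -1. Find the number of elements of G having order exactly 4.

6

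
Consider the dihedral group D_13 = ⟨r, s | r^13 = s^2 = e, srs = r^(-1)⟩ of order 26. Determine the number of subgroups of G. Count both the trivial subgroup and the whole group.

16

|G| = 26, so by Lagrange every subgroup order divides 26. Divisors: 1, 2, 13, 26.
Subgroups by order — order 1: 1; order 2: 13; order 13: 1; order 26: 1.
Total: 1 + 13 + 1 + 1 = 16.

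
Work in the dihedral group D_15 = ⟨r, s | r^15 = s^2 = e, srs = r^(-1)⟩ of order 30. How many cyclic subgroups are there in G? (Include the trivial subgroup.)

Group the elements of G by the cyclic subgroup they generate; each cyclic subgroup of order d accounts for φ(d) elements.
Cyclic subgroups by order — order 1: 1; order 2: 15; order 3: 1; order 5: 1; order 15: 1.
Total: 19.

19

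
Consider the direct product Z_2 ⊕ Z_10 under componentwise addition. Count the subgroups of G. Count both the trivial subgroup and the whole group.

10

|G| = 20, so by Lagrange every subgroup order divides 20. Divisors: 1, 2, 4, 5, 10, 20.
Subgroups by order — order 1: 1; order 2: 3; order 4: 1; order 5: 1; order 10: 3; order 20: 1.
Total: 1 + 3 + 1 + 1 + 3 + 1 = 10.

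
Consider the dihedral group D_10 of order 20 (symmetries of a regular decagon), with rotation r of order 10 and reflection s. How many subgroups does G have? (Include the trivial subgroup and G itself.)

22

|G| = 20, so by Lagrange every subgroup order divides 20. Divisors: 1, 2, 4, 5, 10, 20.
Subgroups by order — order 1: 1; order 2: 11; order 4: 5; order 5: 1; order 10: 3; order 20: 1.
Total: 1 + 11 + 5 + 1 + 3 + 1 = 22.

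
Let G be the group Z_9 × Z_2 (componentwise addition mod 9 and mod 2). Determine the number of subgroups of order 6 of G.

1

|G| = 18 and 6 | 18, so subgroups of order 6 are possible by Lagrange.
The subgroups of order 6 are: {(0,0), (0,1), (3,0), (3,1), (6,0), (6,1)}.
So G has 1 subgroup of order 6.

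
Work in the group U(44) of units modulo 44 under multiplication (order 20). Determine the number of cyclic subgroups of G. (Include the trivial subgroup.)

8

Each element a generates a cyclic subgroup ⟨a⟩; distinct elements may generate the same one (a cyclic group of order d has φ(d) generators).
Cyclic subgroups by order — order 1: 1; order 2: 3; order 5: 1; order 10: 3.
Total: 8.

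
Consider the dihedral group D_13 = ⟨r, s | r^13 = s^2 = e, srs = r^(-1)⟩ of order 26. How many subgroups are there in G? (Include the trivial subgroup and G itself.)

16

|G| = 26, so by Lagrange every subgroup order divides 26. Divisors: 1, 2, 13, 26.
Subgroups by order — order 1: 1; order 2: 13; order 13: 1; order 26: 1.
Total: 1 + 13 + 1 + 1 = 16.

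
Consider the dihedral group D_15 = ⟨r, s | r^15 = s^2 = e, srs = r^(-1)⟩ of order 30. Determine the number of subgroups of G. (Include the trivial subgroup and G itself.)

|G| = 30, so by Lagrange every subgroup order divides 30. Divisors: 1, 2, 3, 5, 6, 10, 15, 30.
Subgroups by order — order 1: 1; order 2: 15; order 3: 1; order 5: 1; order 6: 5; order 10: 3; order 15: 1; order 30: 1.
Total: 1 + 15 + 1 + 1 + 5 + 3 + 1 + 1 = 28.

28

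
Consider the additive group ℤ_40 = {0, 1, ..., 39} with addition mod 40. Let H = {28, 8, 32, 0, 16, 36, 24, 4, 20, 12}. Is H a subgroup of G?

Yes

|H| = 10 divides |G| = 40, consistent with Lagrange.
H contains the identity, every element's inverse is in H, and H is closed under +: it is a subgroup.
In fact H = ⟨4⟩.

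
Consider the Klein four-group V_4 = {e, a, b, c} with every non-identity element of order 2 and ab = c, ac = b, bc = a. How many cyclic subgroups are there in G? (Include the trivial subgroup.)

4

Group the elements of G by the cyclic subgroup they generate; each cyclic subgroup of order d accounts for φ(d) elements.
Cyclic subgroups by order — order 1: 1; order 2: 3.
Total: 4.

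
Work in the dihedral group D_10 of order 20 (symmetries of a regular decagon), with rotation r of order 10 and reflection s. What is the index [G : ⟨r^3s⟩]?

10

|⟨r^3s⟩| = 2 and |G| = 20.
By Lagrange, [G : H] = |G|/|H| = 20/2 = 10.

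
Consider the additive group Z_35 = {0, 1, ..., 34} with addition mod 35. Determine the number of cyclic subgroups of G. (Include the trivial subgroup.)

A cyclic subgroup of order d is generated by each of its φ(d) elements of order d, so the cyclic subgroups of order d number (#elements of order d)/φ(d).
Cyclic subgroups by order — order 1: 1; order 5: 1; order 7: 1; order 35: 1.
Total: 4.

4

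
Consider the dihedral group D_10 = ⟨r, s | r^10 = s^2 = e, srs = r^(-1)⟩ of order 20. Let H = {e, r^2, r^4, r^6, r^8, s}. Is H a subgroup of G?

|H| = 6 does not divide |G| = 20, so by Lagrange H is not a subgroup.

No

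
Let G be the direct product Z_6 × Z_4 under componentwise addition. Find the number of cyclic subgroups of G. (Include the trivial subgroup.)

12

Group the elements of G by the cyclic subgroup they generate; each cyclic subgroup of order d accounts for φ(d) elements.
Cyclic subgroups by order — order 1: 1; order 2: 3; order 3: 1; order 4: 2; order 6: 3; order 12: 2.
Total: 12.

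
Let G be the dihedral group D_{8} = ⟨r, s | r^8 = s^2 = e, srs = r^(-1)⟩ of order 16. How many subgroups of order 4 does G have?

|G| = 16 and 4 | 16, so subgroups of order 4 are possible by Lagrange.
The subgroups of order 4 are: {e, r^2, r^4, r^6}; {e, r^4, r^2s, r^6s}; {e, r^4, r^3s, r^7s}; {e, r^4, s, r^4s}; … (5 in all).
So G has 5 subgroups of order 4.

5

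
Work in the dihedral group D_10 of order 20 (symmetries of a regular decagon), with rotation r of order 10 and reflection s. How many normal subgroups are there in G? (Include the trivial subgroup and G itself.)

G has 22 subgroups. Checking conjugation-invariance by order — order 1: 1/1 normal; order 2: 1/11 normal; order 4: 0/5 normal; order 5: 1/1 normal; order 10: 3/3 normal; order 20: 1/1 normal.
Total normal subgroups: 7.

7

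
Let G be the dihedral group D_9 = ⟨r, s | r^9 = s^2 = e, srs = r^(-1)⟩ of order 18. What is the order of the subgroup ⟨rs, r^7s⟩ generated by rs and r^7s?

|⟨rs⟩| = 2 and |⟨r^7s⟩| = 2, so |H| is a multiple of lcm(2, 2) = 2 and divides |G| = 18.
Closing under the operation: H = {e, r^3, r^6, rs, r^4s, r^7s}, so |H| = 6.

6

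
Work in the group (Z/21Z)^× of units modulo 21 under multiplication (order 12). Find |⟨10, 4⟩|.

6

|⟨10⟩| = 6 and |⟨4⟩| = 3, so |H| is a multiple of lcm(6, 3) = 6 and divides |G| = 12.
Closing under the operation: H = {1, 4, 10, 13, 16, 19}, so |H| = 6.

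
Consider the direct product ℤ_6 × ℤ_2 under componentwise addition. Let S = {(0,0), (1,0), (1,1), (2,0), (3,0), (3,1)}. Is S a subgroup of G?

(1,0) ∈ S but its inverse (5,0) ∉ S, so S is not a subgroup.

No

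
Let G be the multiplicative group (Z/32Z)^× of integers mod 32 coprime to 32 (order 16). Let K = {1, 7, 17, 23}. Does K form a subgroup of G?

Yes

|K| = 4 divides |G| = 16, consistent with Lagrange.
K contains the identity, every element's inverse is in K, and K is closed under ·: it is a subgroup.
In fact K = ⟨23⟩.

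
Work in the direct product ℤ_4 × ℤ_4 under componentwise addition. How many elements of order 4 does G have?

12

An element (a,b) has order lcm(ord(a), ord(b)); count pairs with lcm equal to 4.
Enumerating gives 12 such elements.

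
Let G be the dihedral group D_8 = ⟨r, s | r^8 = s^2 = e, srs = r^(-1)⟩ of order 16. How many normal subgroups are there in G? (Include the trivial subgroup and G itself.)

G has 19 subgroups. Checking conjugation-invariance by order — order 1: 1/1 normal; order 2: 1/9 normal; order 4: 1/5 normal; order 8: 3/3 normal; order 16: 1/1 normal.
Total normal subgroups: 7.

7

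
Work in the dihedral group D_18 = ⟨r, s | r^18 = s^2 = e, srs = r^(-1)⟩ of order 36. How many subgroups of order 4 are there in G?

|G| = 36 and 4 | 36, so subgroups of order 4 are possible by Lagrange.
The subgroups of order 4 are: {e, r^9, rs, r^10s}; {e, r^9, r^2s, r^11s}; {e, r^9, r^3s, r^12s}; {e, r^9, r^4s, r^13s}; … (9 in all).
So G has 9 subgroups of order 4.

9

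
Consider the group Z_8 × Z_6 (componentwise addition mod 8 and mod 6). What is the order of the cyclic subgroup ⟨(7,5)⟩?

24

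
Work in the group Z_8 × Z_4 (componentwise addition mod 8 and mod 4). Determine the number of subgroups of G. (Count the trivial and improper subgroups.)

22

|G| = 32, so by Lagrange every subgroup order divides 32. Divisors: 1, 2, 4, 8, 16, 32.
Subgroups by order — order 1: 1; order 2: 3; order 4: 7; order 8: 7; order 16: 3; order 32: 1.
Total: 1 + 3 + 7 + 7 + 3 + 1 = 22.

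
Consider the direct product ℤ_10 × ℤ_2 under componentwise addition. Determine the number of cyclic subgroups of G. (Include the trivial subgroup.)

8

A cyclic subgroup of order d is generated by each of its φ(d) elements of order d, so the cyclic subgroups of order d number (#elements of order d)/φ(d).
Cyclic subgroups by order — order 1: 1; order 2: 3; order 5: 1; order 10: 3.
Total: 8.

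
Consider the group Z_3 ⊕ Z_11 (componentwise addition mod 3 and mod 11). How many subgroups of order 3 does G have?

1

|G| = 33 and 3 | 33, so subgroups of order 3 are possible by Lagrange.
The subgroups of order 3 are: {(0,0), (1,0), (2,0)}.
So G has 1 subgroup of order 3.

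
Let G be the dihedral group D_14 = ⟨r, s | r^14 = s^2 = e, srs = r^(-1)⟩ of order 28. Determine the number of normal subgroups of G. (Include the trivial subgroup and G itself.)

7

G has 28 subgroups. Checking conjugation-invariance by order — order 1: 1/1 normal; order 2: 1/15 normal; order 4: 0/7 normal; order 7: 1/1 normal; order 14: 3/3 normal; order 28: 1/1 normal.
Total normal subgroups: 7.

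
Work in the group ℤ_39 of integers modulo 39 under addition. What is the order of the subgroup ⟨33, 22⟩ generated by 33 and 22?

|⟨33⟩| = 13 and |⟨22⟩| = 39, so |H| is a multiple of lcm(13, 39) = 39 and divides |G| = 39.
Closing {33, 22} under the group operation gives all of G, so |H| = 39.

39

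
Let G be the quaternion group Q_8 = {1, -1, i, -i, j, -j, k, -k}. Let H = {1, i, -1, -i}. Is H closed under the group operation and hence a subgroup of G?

|H| = 4 divides |G| = 8, consistent with Lagrange.
H contains the identity, every element's inverse is in H, and H is closed under ·: it is a subgroup.
In fact H = ⟨-i⟩.

Yes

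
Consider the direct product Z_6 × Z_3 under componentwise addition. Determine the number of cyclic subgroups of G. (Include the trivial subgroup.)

10

Each element a generates a cyclic subgroup ⟨a⟩; distinct elements may generate the same one (a cyclic group of order d has φ(d) generators).
Cyclic subgroups by order — order 1: 1; order 2: 1; order 3: 4; order 6: 4.
Total: 10.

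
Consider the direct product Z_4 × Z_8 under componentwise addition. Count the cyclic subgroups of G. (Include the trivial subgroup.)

14

Group the elements of G by the cyclic subgroup they generate; each cyclic subgroup of order d accounts for φ(d) elements.
Cyclic subgroups by order — order 1: 1; order 2: 3; order 4: 6; order 8: 4.
Total: 14.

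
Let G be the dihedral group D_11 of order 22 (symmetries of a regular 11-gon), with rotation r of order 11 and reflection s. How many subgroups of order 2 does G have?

11

|G| = 22 and 2 | 22, so subgroups of order 2 are possible by Lagrange.
The subgroups of order 2 are: {e, r^10s}; {e, r^2s}; {e, r^3s}; {e, r^4s}; … (11 in all).
So G has 11 subgroups of order 2.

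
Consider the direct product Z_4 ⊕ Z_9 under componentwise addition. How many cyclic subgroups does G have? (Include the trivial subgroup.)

9

Each element a generates a cyclic subgroup ⟨a⟩; distinct elements may generate the same one (a cyclic group of order d has φ(d) generators).
Cyclic subgroups by order — order 1: 1; order 2: 1; order 3: 1; order 4: 1; order 6: 1; order 9: 1; order 12: 1; order 18: 1; order 36: 1.
Total: 9.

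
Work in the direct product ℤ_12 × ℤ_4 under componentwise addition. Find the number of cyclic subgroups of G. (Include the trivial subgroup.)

20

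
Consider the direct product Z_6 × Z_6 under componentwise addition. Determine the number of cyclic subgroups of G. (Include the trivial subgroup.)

Each element a generates a cyclic subgroup ⟨a⟩; distinct elements may generate the same one (a cyclic group of order d has φ(d) generators).
Cyclic subgroups by order — order 1: 1; order 2: 3; order 3: 4; order 6: 12.
Total: 20.

20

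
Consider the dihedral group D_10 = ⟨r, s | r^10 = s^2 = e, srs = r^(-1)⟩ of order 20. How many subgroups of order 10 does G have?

3

|G| = 20 and 10 | 20, so subgroups of order 10 are possible by Lagrange.
The subgroups of order 10 are: {e, r, r^2, r^3, r^4, r^5, r^6, r^7, r^8, r^9}; {e, r^2, r^4, r^6, r^8, s, r^2s, r^4s, r^6s, r^8s}; {e, r^2, r^4, r^6, r^8, rs, r^3s, r^5s, r^7s, r^9s}.
So G has 3 subgroups of order 10.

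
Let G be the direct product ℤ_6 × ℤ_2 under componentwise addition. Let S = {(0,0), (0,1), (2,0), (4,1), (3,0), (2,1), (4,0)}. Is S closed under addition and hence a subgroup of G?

No

|S| = 7 does not divide |G| = 12, so by Lagrange S is not a subgroup.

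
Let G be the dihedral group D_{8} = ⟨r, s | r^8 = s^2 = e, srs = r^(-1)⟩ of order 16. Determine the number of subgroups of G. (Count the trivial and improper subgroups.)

19

|G| = 16, so by Lagrange every subgroup order divides 16. Divisors: 1, 2, 4, 8, 16.
Subgroups by order — order 1: 1; order 2: 9; order 4: 5; order 8: 3; order 16: 1.
Total: 1 + 9 + 5 + 3 + 1 = 19.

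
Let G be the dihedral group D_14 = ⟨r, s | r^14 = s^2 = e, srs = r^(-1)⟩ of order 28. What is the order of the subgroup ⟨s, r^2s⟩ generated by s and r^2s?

14

|⟨s⟩| = 2 and |⟨r^2s⟩| = 2, so |H| is a multiple of lcm(2, 2) = 2 and divides |G| = 28.
Closing under the operation: H = {e, r^2, r^4, r^6, r^8, r^10, r^12, s, r^2s, r^4s, r^6s, r^8s, r^10s, r^12s}, so |H| = 14.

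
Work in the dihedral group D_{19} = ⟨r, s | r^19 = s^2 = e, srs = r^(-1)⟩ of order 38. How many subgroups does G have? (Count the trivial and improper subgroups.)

22

|G| = 38, so by Lagrange every subgroup order divides 38. Divisors: 1, 2, 19, 38.
Subgroups by order — order 1: 1; order 2: 19; order 19: 1; order 38: 1.
Total: 1 + 19 + 1 + 1 = 22.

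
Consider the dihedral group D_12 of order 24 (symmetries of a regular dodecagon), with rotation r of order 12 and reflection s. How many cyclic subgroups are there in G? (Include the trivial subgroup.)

Group the elements of G by the cyclic subgroup they generate; each cyclic subgroup of order d accounts for φ(d) elements.
Cyclic subgroups by order — order 1: 1; order 2: 13; order 3: 1; order 4: 1; order 6: 1; order 12: 1.
Total: 18.

18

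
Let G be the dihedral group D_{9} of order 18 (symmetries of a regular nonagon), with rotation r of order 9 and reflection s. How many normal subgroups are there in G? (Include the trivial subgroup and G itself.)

4

G has 16 subgroups. Checking conjugation-invariance by order — order 1: 1/1 normal; order 2: 0/9 normal; order 3: 1/1 normal; order 6: 0/3 normal; order 9: 1/1 normal; order 18: 1/1 normal.
Total normal subgroups: 4.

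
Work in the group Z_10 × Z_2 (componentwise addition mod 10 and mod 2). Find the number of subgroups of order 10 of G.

|G| = 20 and 10 | 20, so subgroups of order 10 are possible by Lagrange.
The subgroups of order 10 are: {(0,0), (0,1), (2,0), (2,1), (4,0), (4,1), (6,0), (6,1), (8,0), (8,1)}; {(0,0), (1,0), (2,0), (3,0), (4,0), (5,0), (6,0), (7,0), (8,0), (9,0)}; {(0,0), (1,1), (2,0), (3,1), (4,0), (5,1), (6,0), (7,1), (8,0), (9,1)}.
So G has 3 subgroups of order 10.

3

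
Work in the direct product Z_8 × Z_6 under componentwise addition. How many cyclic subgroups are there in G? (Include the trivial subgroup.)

A cyclic subgroup of order d is generated by each of its φ(d) elements of order d, so the cyclic subgroups of order d number (#elements of order d)/φ(d).
Cyclic subgroups by order — order 1: 1; order 2: 3; order 3: 1; order 4: 2; order 6: 3; order 8: 2; order 12: 2; order 24: 2.
Total: 16.

16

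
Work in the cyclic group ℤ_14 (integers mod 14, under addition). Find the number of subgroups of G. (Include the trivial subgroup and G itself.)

Subgroups of the cyclic group ℤ_14 correspond bijectively to divisors of 14.
Divisors of 14: 1, 2, 7, 14.
So ℤ_14 has 4 subgroups.

4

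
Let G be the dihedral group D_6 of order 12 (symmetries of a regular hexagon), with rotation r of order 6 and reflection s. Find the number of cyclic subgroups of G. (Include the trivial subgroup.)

A cyclic subgroup of order d is generated by each of its φ(d) elements of order d, so the cyclic subgroups of order d number (#elements of order d)/φ(d).
Cyclic subgroups by order — order 1: 1; order 2: 7; order 3: 1; order 6: 1.
Total: 10.

10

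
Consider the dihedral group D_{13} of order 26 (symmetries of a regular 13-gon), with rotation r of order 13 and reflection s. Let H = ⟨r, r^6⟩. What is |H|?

|⟨r⟩| = 13 and |⟨r^6⟩| = 13, so |H| is a multiple of lcm(13, 13) = 13 and divides |G| = 26.
Closing under the operation: H = {e, r, r^2, r^3, r^4, r^5, r^6, r^7, r^8, r^9, r^10, r^11, r^12}, so |H| = 13.

13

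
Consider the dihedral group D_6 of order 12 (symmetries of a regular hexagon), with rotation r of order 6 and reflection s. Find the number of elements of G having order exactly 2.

7

The elements of order 2 are: r^3, s, rs, r^2s, r^3s, r^4s, r^5s.
That's 7.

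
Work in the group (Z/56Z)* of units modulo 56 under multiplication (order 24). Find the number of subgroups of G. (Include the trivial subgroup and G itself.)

|G| = 24, so by Lagrange every subgroup order divides 24. Divisors: 1, 2, 3, 4, 6, 8, 12, 24.
Subgroups by order — order 1: 1; order 2: 7; order 3: 1; order 4: 7; order 6: 7; order 8: 1; order 12: 7; order 24: 1.
Total: 1 + 7 + 1 + 7 + 7 + 1 + 7 + 1 = 32.

32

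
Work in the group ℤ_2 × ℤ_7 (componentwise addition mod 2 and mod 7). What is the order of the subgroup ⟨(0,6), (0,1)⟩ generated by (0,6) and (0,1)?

|⟨(0,6)⟩| = 7 and |⟨(0,1)⟩| = 7, so |H| is a multiple of lcm(7, 7) = 7 and divides |G| = 14.
Closing under the operation: H = {(0,0), (0,1), (0,2), (0,3), (0,4), (0,5), (0,6)}, so |H| = 7.

7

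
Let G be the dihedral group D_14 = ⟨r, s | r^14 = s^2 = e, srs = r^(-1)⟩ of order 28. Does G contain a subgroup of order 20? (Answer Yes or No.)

No

20 does not divide |G| = 28, so by Lagrange no subgroup of order 20 exists.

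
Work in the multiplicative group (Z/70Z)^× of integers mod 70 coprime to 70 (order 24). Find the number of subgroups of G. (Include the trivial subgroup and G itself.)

16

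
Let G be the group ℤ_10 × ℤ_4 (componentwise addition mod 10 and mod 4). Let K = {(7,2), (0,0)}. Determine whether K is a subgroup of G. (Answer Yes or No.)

No

(7,2) ∈ K but its inverse (3,2) ∉ K, so K is not a subgroup.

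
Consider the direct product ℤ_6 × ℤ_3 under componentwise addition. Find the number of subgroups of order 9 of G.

1

|G| = 18 and 9 | 18, so subgroups of order 9 are possible by Lagrange.
The subgroups of order 9 are: {(0,0), (0,1), (0,2), (2,0), (2,1), (2,2), (4,0), (4,1), (4,2)}.
So G has 1 subgroup of order 9.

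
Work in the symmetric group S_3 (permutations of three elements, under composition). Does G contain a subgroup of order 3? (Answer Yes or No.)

3 | 6. A subgroup of order 3 is {e, (1 2 3), (1 3 2)}.

Yes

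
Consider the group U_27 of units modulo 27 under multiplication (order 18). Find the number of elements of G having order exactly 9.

6

The elements of order 9 are: 4, 7, 13, 16, 22, 25.
That's 6.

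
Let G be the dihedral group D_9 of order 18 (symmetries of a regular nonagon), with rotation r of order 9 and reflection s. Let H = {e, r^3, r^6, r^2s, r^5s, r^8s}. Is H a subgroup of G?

|H| = 6 divides |G| = 18, consistent with Lagrange.
H contains the identity, every element's inverse is in H, and H is closed under ·: it is a subgroup.

Yes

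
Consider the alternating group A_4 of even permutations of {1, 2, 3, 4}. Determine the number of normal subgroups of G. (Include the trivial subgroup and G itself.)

3

G has 10 subgroups. Checking conjugation-invariance by order — order 1: 1/1 normal; order 2: 0/3 normal; order 3: 0/4 normal; order 4: 1/1 normal; order 12: 1/1 normal.
Total normal subgroups: 3.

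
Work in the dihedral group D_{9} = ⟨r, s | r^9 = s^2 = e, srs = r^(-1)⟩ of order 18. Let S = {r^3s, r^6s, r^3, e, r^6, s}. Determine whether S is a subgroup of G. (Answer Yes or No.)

|S| = 6 divides |G| = 18, consistent with Lagrange.
S contains the identity, every element's inverse is in S, and S is closed under ·: it is a subgroup.

Yes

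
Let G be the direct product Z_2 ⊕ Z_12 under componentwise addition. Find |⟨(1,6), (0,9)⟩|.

8

|⟨(1,6)⟩| = 2 and |⟨(0,9)⟩| = 4, so |H| is a multiple of lcm(2, 4) = 4 and divides |G| = 24.
Closing under the operation: H = {(0,0), (0,3), (0,6), (0,9), (1,0), (1,3), (1,6), (1,9)}, so |H| = 8.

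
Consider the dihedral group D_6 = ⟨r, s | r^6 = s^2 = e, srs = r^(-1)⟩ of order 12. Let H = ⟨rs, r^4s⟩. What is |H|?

|⟨rs⟩| = 2 and |⟨r^4s⟩| = 2, so |H| is a multiple of lcm(2, 2) = 2 and divides |G| = 12.
Closing under the operation: H = {e, r^3, rs, r^4s}, so |H| = 4.

4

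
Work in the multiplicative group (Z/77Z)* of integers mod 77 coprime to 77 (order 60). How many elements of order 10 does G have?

12

Enumerating element orders in G gives 12 elements of order 10.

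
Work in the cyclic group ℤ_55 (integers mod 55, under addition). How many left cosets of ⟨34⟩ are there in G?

1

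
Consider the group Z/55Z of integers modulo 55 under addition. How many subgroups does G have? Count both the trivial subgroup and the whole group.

A cyclic group of order 55 has exactly one subgroup for each divisor of 55.
Divisors of 55: 1, 5, 11, 55.
So Z/55Z has 4 subgroups.

4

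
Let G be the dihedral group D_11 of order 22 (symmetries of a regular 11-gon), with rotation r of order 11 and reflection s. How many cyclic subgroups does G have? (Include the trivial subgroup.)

13

Group the elements of G by the cyclic subgroup they generate; each cyclic subgroup of order d accounts for φ(d) elements.
Cyclic subgroups by order — order 1: 1; order 2: 11; order 11: 1.
Total: 13.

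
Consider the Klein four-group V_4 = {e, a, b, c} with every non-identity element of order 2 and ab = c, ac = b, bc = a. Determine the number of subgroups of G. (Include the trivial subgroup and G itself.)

5

|G| = 4, so by Lagrange every subgroup order divides 4. Divisors: 1, 2, 4.
Subgroups by order — order 1: 1; order 2: 3; order 4: 1.
Total: 1 + 3 + 1 = 5.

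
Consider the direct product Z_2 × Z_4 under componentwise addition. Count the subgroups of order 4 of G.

3

|G| = 8 and 4 | 8, so subgroups of order 4 are possible by Lagrange.
The subgroups of order 4 are: {(0,0), (0,1), (0,2), (0,3)}; {(0,0), (0,2), (1,0), (1,2)}; {(0,0), (0,2), (1,1), (1,3)}.
So G has 3 subgroups of order 4.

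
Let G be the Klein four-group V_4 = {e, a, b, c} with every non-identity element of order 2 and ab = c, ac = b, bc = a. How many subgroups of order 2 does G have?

3

|G| = 4 and 2 | 4, so subgroups of order 2 are possible by Lagrange.
The subgroups of order 2 are: {e, a}; {e, b}; {e, c}.
So G has 3 subgroups of order 2.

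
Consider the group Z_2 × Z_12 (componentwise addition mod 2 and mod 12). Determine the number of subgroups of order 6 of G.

3

|G| = 24 and 6 | 24, so subgroups of order 6 are possible by Lagrange.
The subgroups of order 6 are: {(0,0), (0,2), (0,4), (0,6), (0,8), (0,10)}; {(0,0), (0,4), (0,8), (1,0), (1,4), (1,8)}; {(0,0), (0,4), (0,8), (1,2), (1,6), (1,10)}.
So G has 3 subgroups of order 6.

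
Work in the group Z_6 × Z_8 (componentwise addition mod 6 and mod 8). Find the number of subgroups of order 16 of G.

|G| = 48 and 16 | 48, so subgroups of order 16 are possible by Lagrange.
The subgroups of order 16 are: {(0,0), (0,1), (0,2), (0,3), (0,4), (0,5), (0,6), (0,7), (3,0), (3,1), (3,2), (3,3), (3,4), (3,5), (3,6), (3,7)}.
So G has 1 subgroup of order 16.

1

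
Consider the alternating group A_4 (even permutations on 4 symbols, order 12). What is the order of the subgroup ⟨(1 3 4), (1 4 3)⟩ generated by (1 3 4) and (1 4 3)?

3

|⟨(1 3 4)⟩| = 3 and |⟨(1 4 3)⟩| = 3, so |H| is a multiple of lcm(3, 3) = 3 and divides |G| = 12.
Closing under the operation: H = {e, (1 3 4), (1 4 3)}, so |H| = 3.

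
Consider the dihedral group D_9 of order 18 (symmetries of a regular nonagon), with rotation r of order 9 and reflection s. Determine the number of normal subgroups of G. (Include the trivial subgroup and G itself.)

4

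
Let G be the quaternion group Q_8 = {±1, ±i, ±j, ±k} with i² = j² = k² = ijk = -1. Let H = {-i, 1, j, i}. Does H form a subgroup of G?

No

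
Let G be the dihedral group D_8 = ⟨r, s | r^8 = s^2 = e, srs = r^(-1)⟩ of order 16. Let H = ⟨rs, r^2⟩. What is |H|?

8

|⟨rs⟩| = 2 and |⟨r^2⟩| = 4, so |H| is a multiple of lcm(2, 4) = 4 and divides |G| = 16.
Closing under the operation: H = {e, r^2, r^4, r^6, rs, r^3s, r^5s, r^7s}, so |H| = 8.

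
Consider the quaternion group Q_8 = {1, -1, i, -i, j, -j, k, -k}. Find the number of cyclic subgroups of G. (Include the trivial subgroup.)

Group the elements of G by the cyclic subgroup they generate; each cyclic subgroup of order d accounts for φ(d) elements.
Cyclic subgroups by order — order 1: 1; order 2: 1; order 4: 3.
Total: 5.

5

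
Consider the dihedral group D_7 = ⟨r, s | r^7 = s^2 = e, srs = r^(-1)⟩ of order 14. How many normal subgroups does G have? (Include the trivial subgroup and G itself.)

G has 10 subgroups. Checking conjugation-invariance by order — order 1: 1/1 normal; order 2: 0/7 normal; order 7: 1/1 normal; order 14: 1/1 normal.
Total normal subgroups: 3.

3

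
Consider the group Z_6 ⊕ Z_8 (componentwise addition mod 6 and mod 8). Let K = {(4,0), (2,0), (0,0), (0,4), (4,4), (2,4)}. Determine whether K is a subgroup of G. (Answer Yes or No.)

Yes

|K| = 6 divides |G| = 48, consistent with Lagrange.
K contains the identity, every element's inverse is in K, and K is closed under +: it is a subgroup.
In fact K = ⟨(4,4)⟩.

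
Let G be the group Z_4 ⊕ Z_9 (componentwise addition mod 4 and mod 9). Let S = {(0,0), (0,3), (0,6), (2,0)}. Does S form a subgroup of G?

Closure fails: (0,3) + (2,0) = (2,3) ∉ S. So S is not a subgroup.

No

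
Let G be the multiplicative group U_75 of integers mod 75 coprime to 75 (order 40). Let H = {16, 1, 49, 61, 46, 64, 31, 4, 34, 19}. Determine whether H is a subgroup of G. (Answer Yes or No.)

Yes

|H| = 10 divides |G| = 40, consistent with Lagrange.
H contains the identity, every element's inverse is in H, and H is closed under ·: it is a subgroup.
In fact H = ⟨64⟩.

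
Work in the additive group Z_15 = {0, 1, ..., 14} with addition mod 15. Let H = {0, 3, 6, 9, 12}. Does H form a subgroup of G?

Yes

|H| = 5 divides |G| = 15, consistent with Lagrange.
H contains the identity, every element's inverse is in H, and H is closed under +: it is a subgroup.
In fact H = ⟨3⟩.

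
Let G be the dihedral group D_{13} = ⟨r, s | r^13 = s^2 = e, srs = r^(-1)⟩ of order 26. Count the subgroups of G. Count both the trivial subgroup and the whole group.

16

|G| = 26, so by Lagrange every subgroup order divides 26. Divisors: 1, 2, 13, 26.
Subgroups by order — order 1: 1; order 2: 13; order 13: 1; order 26: 1.
Total: 1 + 13 + 1 + 1 = 16.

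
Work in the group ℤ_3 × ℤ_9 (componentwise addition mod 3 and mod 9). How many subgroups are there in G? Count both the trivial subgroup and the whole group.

|G| = 27, so by Lagrange every subgroup order divides 27. Divisors: 1, 3, 9, 27.
Subgroups by order — order 1: 1; order 3: 4; order 9: 4; order 27: 1.
Total: 1 + 4 + 4 + 1 = 10.

10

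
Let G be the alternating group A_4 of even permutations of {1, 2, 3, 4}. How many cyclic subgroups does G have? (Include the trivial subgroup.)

8

Group the elements of G by the cyclic subgroup they generate; each cyclic subgroup of order d accounts for φ(d) elements.
Cyclic subgroups by order — order 1: 1; order 2: 3; order 3: 4.
Total: 8.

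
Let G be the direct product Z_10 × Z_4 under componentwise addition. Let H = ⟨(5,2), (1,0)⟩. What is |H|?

20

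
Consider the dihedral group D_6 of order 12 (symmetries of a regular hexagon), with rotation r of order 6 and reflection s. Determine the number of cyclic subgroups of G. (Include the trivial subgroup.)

10

Group the elements of G by the cyclic subgroup they generate; each cyclic subgroup of order d accounts for φ(d) elements.
Cyclic subgroups by order — order 1: 1; order 2: 7; order 3: 1; order 6: 1.
Total: 10.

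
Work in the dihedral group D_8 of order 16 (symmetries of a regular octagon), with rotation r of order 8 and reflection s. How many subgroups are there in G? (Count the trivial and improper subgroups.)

19

|G| = 16, so by Lagrange every subgroup order divides 16. Divisors: 1, 2, 4, 8, 16.
Subgroups by order — order 1: 1; order 2: 9; order 4: 5; order 8: 3; order 16: 1.
Total: 1 + 9 + 5 + 3 + 1 = 19.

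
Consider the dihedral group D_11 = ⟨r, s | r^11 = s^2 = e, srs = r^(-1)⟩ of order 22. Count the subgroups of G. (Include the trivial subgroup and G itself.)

|G| = 22, so by Lagrange every subgroup order divides 22. Divisors: 1, 2, 11, 22.
Subgroups by order — order 1: 1; order 2: 11; order 11: 1; order 22: 1.
Total: 1 + 11 + 1 + 1 = 14.

14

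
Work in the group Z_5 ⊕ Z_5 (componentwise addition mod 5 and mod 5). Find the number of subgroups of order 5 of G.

|G| = 25 and 5 | 25, so subgroups of order 5 are possible by Lagrange.
The subgroups of order 5 are: {(0,0), (0,1), (0,2), (0,3), (0,4)}; {(0,0), (1,0), (2,0), (3,0), (4,0)}; {(0,0), (1,1), (2,2), (3,3), (4,4)}; {(0,0), (1,2), (2,4), (3,1), (4,3)}; … (6 in all).
So G has 6 subgroups of order 5.

6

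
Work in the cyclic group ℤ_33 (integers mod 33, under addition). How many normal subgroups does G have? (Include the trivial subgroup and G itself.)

G is abelian, so every subgroup is normal.
G has 4 subgroups in total, hence 4 normal subgroups.

4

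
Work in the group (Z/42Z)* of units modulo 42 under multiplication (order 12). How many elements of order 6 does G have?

The elements of order 6 are: 5, 11, 17, 19, 23, 31.
That's 6.

6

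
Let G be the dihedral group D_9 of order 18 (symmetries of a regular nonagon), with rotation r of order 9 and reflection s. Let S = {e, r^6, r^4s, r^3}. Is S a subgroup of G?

|S| = 4 does not divide |G| = 18, so by Lagrange S is not a subgroup.

No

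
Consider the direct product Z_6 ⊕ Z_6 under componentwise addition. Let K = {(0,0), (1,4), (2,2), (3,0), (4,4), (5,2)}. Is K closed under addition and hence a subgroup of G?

Yes

|K| = 6 divides |G| = 36, consistent with Lagrange.
K contains the identity, every element's inverse is in K, and K is closed under +: it is a subgroup.
In fact K = ⟨(5,2)⟩.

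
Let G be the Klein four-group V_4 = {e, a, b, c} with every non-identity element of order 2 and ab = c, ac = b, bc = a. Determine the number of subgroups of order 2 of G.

|G| = 4 and 2 | 4, so subgroups of order 2 are possible by Lagrange.
The subgroups of order 2 are: {e, a}; {e, b}; {e, c}.
So G has 3 subgroups of order 2.

3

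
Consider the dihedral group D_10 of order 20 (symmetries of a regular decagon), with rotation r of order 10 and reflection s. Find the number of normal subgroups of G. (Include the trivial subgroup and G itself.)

7

G has 22 subgroups. Checking conjugation-invariance by order — order 1: 1/1 normal; order 2: 1/11 normal; order 4: 0/5 normal; order 5: 1/1 normal; order 10: 3/3 normal; order 20: 1/1 normal.
Total normal subgroups: 7.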